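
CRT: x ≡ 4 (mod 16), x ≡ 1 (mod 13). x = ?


M = 16*13 = 208
M1 = M/16 = 13, M2 = M/13 = 16
M1^(-1) mod 16 = 5, M2^(-1) mod 13 = 9
x = 4*13*5 + 1*16*9 = 404
404 mod 208 = 196
Check: 196 mod 16 = 4 ✓, 196 mod 13 = 1 ✓

x ≡ 196 (mod 208)


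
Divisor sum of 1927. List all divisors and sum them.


Divisors of 1927: 1, 41, 47, 1927
Sum = 1 + 41 + 47 + 1927 = 2016

σ(1927) = 2016


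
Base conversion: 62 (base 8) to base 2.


62 (base 8) = 50 (decimal)
50 (decimal) = 110010 (base 2)


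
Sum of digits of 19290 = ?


1 + 9 + 2 + 9 + 0 = 21


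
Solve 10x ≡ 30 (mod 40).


GCD(10, 40) = 10 divides 30
Divide: 1x ≡ 3 (mod 4)
x ≡ 3 (mod 4)


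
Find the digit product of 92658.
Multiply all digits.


9 × 2 × 6 × 5 × 8 = 4320


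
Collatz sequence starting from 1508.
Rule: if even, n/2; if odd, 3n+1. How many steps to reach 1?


1508 → 754 → 377 → 1132 → 566 → 283 → 850 → 425 → 1276 → 638 → 319 → 958 → 479 → 1438 → 719 → 2158 → 1079 → 3238 → 1619 → 4858 → 2429 → 7288 → 3644 → 1822 → 911 → 2734 → 1367 → 4102 → 2051 → 6154 → 3077 → 9232 → 4616 → 2308 → 1154 → 577 → 1732 → 866 → 433 → 1300 → 650 → 325 → 976 → 488 → 244 → 122 → 61 → 184 → 92 → 46 → 23 → 70 → 35 → 106 → 53 → 160 → 80 → 40 → 20 → 10 → 5 → 16 → 8 → 4 → 2 → 1
Total steps = 65

65 steps


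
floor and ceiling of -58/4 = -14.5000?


-58/4 = -14.5000
floor = -15
ceil = -14

floor = -15, ceil = -14


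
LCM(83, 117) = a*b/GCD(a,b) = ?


GCD(83, 117) = 1
LCM = 83*117/1 = 9711/1 = 9711

LCM = 9711


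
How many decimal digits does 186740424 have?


186740424 has 9 digits in base 10
floor(log10(186740424)) + 1 = floor(8.2712) + 1 = 9

9 digits (base 10)


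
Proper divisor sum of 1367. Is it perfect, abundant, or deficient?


Proper divisors: 1
Sum = 1 = 1
1 < 1367 → deficient

s(1367) = 1 (deficient)


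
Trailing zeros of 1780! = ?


floor(1780/5) = 356
floor(1780/25) = 71
floor(1780/125) = 14
floor(1780/625) = 2
Total = 443

443 trailing zeros


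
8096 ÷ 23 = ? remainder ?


8096 = 23 * 352 + 0
Check: 8096 + 0 = 8096

q = 352, r = 0


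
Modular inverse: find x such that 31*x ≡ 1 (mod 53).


Use the extended Euclidean algorithm on (53, 31); each row r = 53*s + 31*t:
r=53, s=1, t=0
r=31, s=0, t=1
q=1: r=22, s=1, t=-1   [53*(1) + 31*(-1) = 22]
q=1: r=9, s=-1, t=2   [53*(-1) + 31*(2) = 9]
q=2: r=4, s=3, t=-5   [53*(3) + 31*(-5) = 4]
q=2: r=1, s=-7, t=12   [53*(-7) + 31*(12) = 1]
q=4: r=0, s=31, t=-53   [53*(31) + 31*(-53) = 0]
GCD = 1 with t = 12, so 31*(12) ≡ 1 (mod 53)
Inverse = 12 mod 53 = 12
Check: 31 * 12 = 372 ≡ 1 (mod 53)

31^(-1) ≡ 12 (mod 53)


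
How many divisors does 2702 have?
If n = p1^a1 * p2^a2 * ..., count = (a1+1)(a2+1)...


2702 = 2^1 × 7^1 × 193^1
d(2702) = (1+1) × (1+1) × (1+1) = 8

8 divisors


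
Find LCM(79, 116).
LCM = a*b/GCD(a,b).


GCD(79, 116) = 1
LCM = 79*116/1 = 9164/1 = 9164

LCM = 9164


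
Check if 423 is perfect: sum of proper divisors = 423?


Proper divisors of 423: 1, 3, 9, 47, 141
Sum = 1 + 3 + 9 + 47 + 141 = 201

No, 423 is not perfect (201 ≠ 423)


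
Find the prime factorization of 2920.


2920 / 2 = 1460
1460 / 2 = 730
730 / 2 = 365
365 / 5 = 73
73 / 73 = 1
2920 = 2^3 × 5 × 73


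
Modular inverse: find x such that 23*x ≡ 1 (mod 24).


Use the extended Euclidean algorithm on (24, 23); each row r = 24*s + 23*t:
r=24, s=1, t=0
r=23, s=0, t=1
q=1: r=1, s=1, t=-1   [24*(1) + 23*(-1) = 1]
q=23: r=0, s=-23, t=24   [24*(-23) + 23*(24) = 0]
GCD = 1 with t = -1, so 23*(-1) ≡ 1 (mod 24)
Inverse = -1 mod 24 = 23
Check: 23 * 23 = 529 ≡ 1 (mod 24)

23^(-1) ≡ 23 (mod 24)


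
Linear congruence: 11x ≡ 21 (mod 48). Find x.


GCD(11, 48) = 1, unique solution
a^(-1) mod 48 = 35
x = 35 * 21 mod 48 = 15

x ≡ 15 (mod 48)


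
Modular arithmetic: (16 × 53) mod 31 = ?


16 × 53 = 848
848 mod 31 = 11


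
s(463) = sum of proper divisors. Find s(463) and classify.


Proper divisors: 1
Sum = 1 = 1
1 < 463 → deficient

s(463) = 1 (deficient)


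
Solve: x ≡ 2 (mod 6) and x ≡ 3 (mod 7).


M = 6*7 = 42
M1 = M/6 = 7, M2 = M/7 = 6
M1^(-1) mod 6 = 1, M2^(-1) mod 7 = 6
x = 2*7*1 + 3*6*6 = 122
122 mod 42 = 38
Check: 38 mod 6 = 2 ✓, 38 mod 7 = 3 ✓

x ≡ 38 (mod 42)


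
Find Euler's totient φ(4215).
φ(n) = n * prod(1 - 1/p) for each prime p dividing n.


4215 = 3 × 5 × 281
Prime factors: 3, 5, 281
φ(4215) = 4215 × (1-1/3) × (1-1/5) × (1-1/281)
= 4215 × 2/3 × 4/5 × 280/281 = 2240

φ(4215) = 2240


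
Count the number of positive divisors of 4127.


4127 = 4127^1
d(4127) = (1+1) = 2

2 divisors


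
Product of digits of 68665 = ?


6 × 8 × 6 × 6 × 5 = 8640


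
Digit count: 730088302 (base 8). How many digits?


730088302 in base 8 = 5341041556
Number of digits = 10

10 digits (base 8)


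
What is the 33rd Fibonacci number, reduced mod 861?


F(k) mod 861 for k=1..33:
1, 1, 2, 3, 5, 8, 13, 21, 34, 55, 89, 144, 233, 377, 610, 126, 736, 1, 737, 738, 614, 491, 244, 735, 118, 853, 110, 102, 212, 314, 526, 840, 505
F(33) mod 861 = 505


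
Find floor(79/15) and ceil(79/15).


79/15 = 5.2667
floor = 5
ceil = 6

floor = 5, ceil = 6


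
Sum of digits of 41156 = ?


4 + 1 + 1 + 5 + 6 = 17


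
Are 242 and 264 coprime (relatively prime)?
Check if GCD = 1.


Euclidean algorithm:
264 = 1 * 242 + 22
242 = 11 * 22 + 0
GCD(242, 264) = 22

No, not coprime (GCD = 22)


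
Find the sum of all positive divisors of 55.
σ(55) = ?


Divisors of 55: 1, 5, 11, 55
Sum = 1 + 5 + 11 + 55 = 72

σ(55) = 72


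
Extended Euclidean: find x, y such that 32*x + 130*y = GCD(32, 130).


Tabular extended Euclidean (each row: r = 32*s + 130*t):
r=32, s=1, t=0
r=130, s=0, t=1
q=0: r=32, s=1, t=0   [32*(1) + 130*(0) = 32]
q=4: r=2, s=-4, t=1   [32*(-4) + 130*(1) = 2]
q=16: r=0, s=65, t=-16   [32*(65) + 130*(-16) = 0]
GCD = 2; from the row with r=2: x=-4, y=1
Check: 32*(-4) + 130*(1) = -128 + 130 = 2

GCD = 2, x = -4, y = 1


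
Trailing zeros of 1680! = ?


floor(1680/5) = 336
floor(1680/25) = 67
floor(1680/125) = 13
floor(1680/625) = 2
Total = 418

418 trailing zeros


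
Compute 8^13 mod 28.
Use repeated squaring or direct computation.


8^1 mod 28 = 8
8^2 mod 28 = 8
8^3 mod 28 = 8
8^4 mod 28 = 8
8^5 mod 28 = 8
8^6 mod 28 = 8
8^7 mod 28 = 8
8^8 mod 28 = 8
8^9 mod 28 = 8
8^10 mod 28 = 8
8^11 mod 28 = 8
8^12 mod 28 = 8
8^13 mod 28 = 8


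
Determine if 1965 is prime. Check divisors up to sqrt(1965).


1965 / 3 = 655 (exact division)
1965 is NOT prime.

No, 1965 is not prime


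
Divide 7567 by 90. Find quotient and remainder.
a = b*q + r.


7567 = 90 * 84 + 7
Check: 7560 + 7 = 7567

q = 84, r = 7


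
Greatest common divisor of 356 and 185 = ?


356 = 1 * 185 + 171
185 = 1 * 171 + 14
171 = 12 * 14 + 3
14 = 4 * 3 + 2
3 = 1 * 2 + 1
2 = 2 * 1 + 0
GCD = 1


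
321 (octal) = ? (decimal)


321 (base 8) = 209 (decimal)
209 (decimal) = 209 (base 10)


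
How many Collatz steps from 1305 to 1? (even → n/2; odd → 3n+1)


1305 → 3916 → 1958 → 979 → 2938 → 1469 → 4408 → 2204 → 1102 → 551 → 1654 → 827 → 2482 → 1241 → 3724 → 1862 → 931 → 2794 → 1397 → 4192 → 2096 → 1048 → 524 → 262 → 131 → 394 → 197 → 592 → 296 → 148 → 74 → 37 → 112 → 56 → 28 → 14 → 7 → 22 → 11 → 34 → 17 → 52 → 26 → 13 → 40 → 20 → 10 → 5 → 16 → 8 → 4 → 2 → 1
Total steps = 52

52 steps


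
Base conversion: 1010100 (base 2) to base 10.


1010100 (base 2) = 84 (decimal)
84 (decimal) = 84 (base 10)


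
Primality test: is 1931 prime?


Check divisors up to sqrt(1931) = 43.9431
No divisors found.
1931 is prime.

Yes, 1931 is prime


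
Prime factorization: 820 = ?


820 / 2 = 410
410 / 2 = 205
205 / 5 = 41
41 / 41 = 1
820 = 2^2 × 5 × 41


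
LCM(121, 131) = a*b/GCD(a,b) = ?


GCD(121, 131) = 1
LCM = 121*131/1 = 15851/1 = 15851

LCM = 15851


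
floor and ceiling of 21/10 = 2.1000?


21/10 = 2.1000
floor = 2
ceil = 3

floor = 2, ceil = 3


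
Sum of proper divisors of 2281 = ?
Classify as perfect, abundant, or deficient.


Proper divisors: 1
Sum = 1 = 1
1 < 2281 → deficient

s(2281) = 1 (deficient)


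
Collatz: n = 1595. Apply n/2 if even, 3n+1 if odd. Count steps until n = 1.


1595 → 4786 → 2393 → 7180 → 3590 → 1795 → 5386 → 2693 → 8080 → 4040 → 2020 → 1010 → 505 → 1516 → 758 → 379 → 1138 → 569 → 1708 → 854 → 427 → 1282 → 641 → 1924 → 962 → 481 → 1444 → 722 → 361 → 1084 → 542 → 271 → 814 → 407 → 1222 → 611 → 1834 → 917 → 2752 → 1376 → 688 → 344 → 172 → 86 → 43 → 130 → 65 → 196 → 98 → 49 → 148 → 74 → 37 → 112 → 56 → 28 → 14 → 7 → 22 → 11 → 34 → 17 → 52 → 26 → 13 → 40 → 20 → 10 → 5 → 16 → 8 → 4 → 2 → 1
Total steps = 73

73 steps


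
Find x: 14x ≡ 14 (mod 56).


GCD(14, 56) = 14 divides 14
Divide: 1x ≡ 1 (mod 4)
x ≡ 1 (mod 4)


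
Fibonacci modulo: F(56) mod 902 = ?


F(k) mod 902 for k=1..56:
1, 1, 2, 3, 5, 8, 13, 21, 34, 55, 89, 144, 233, 377, 610, 85, 695, 780, 573, 451, 122, 573, 695, 366, 159, 525, 684, 307, 89, 396, 485, 881, 464, 443, 5, 448, 453, 901, 452, 451, 1, 452, 453, 3, 456, 459, 13, 472, 485, 55, 540, 595, 233, 828, 159, 85
F(56) mod 902 = 85


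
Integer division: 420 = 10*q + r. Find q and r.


420 = 10 * 42 + 0
Check: 420 + 0 = 420

q = 42, r = 0


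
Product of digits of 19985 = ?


1 × 9 × 9 × 8 × 5 = 3240


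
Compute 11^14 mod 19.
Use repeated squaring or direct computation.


11^1 mod 19 = 11
11^2 mod 19 = 7
11^3 mod 19 = 1
11^4 mod 19 = 11
11^5 mod 19 = 7
11^6 mod 19 = 1
11^7 mod 19 = 11
11^8 mod 19 = 7
11^9 mod 19 = 1
11^10 mod 19 = 11
11^11 mod 19 = 7
11^12 mod 19 = 1
11^13 mod 19 = 11
11^14 mod 19 = 7


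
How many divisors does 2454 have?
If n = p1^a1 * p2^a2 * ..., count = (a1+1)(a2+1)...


2454 = 2^1 × 3^1 × 409^1
d(2454) = (1+1) × (1+1) × (1+1) = 8

8 divisors


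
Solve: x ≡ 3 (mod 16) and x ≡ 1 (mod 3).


M = 16*3 = 48
M1 = M/16 = 3, M2 = M/3 = 16
M1^(-1) mod 16 = 11, M2^(-1) mod 3 = 1
x = 3*3*11 + 1*16*1 = 115
115 mod 48 = 19
Check: 19 mod 16 = 3 ✓, 19 mod 3 = 1 ✓

x ≡ 19 (mod 48)


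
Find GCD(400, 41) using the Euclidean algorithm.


400 = 9 * 41 + 31
41 = 1 * 31 + 10
31 = 3 * 10 + 1
10 = 10 * 1 + 0
GCD = 1


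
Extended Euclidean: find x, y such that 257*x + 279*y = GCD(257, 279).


Tabular extended Euclidean (each row: r = 257*s + 279*t):
r=257, s=1, t=0
r=279, s=0, t=1
q=0: r=257, s=1, t=0   [257*(1) + 279*(0) = 257]
q=1: r=22, s=-1, t=1   [257*(-1) + 279*(1) = 22]
q=11: r=15, s=12, t=-11   [257*(12) + 279*(-11) = 15]
q=1: r=7, s=-13, t=12   [257*(-13) + 279*(12) = 7]
q=2: r=1, s=38, t=-35   [257*(38) + 279*(-35) = 1]
q=7: r=0, s=-279, t=257   [257*(-279) + 279*(257) = 0]
GCD = 1; from the row with r=1: x=38, y=-35
Check: 257*(38) + 279*(-35) = 9766 - 9765 = 1

GCD = 1, x = 38, y = -35


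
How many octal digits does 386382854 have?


386382854 in base 8 = 2701736006
Number of digits = 10

10 digits (base 8)


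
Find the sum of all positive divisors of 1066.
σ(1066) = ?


Divisors of 1066: 1, 2, 13, 26, 41, 82, 533, 1066
Sum = 1 + 2 + 13 + 26 + 41 + 82 + 533 + 1066 = 1764

σ(1066) = 1764


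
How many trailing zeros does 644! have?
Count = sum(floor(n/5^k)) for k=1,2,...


floor(644/5) = 128
floor(644/25) = 25
floor(644/125) = 5
floor(644/625) = 1
Total = 159

159 trailing zeros


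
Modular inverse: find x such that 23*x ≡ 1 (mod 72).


Use the extended Euclidean algorithm on (72, 23); each row r = 72*s + 23*t:
r=72, s=1, t=0
r=23, s=0, t=1
q=3: r=3, s=1, t=-3   [72*(1) + 23*(-3) = 3]
q=7: r=2, s=-7, t=22   [72*(-7) + 23*(22) = 2]
q=1: r=1, s=8, t=-25   [72*(8) + 23*(-25) = 1]
q=2: r=0, s=-23, t=72   [72*(-23) + 23*(72) = 0]
GCD = 1 with t = -25, so 23*(-25) ≡ 1 (mod 72)
Inverse = -25 mod 72 = 47
Check: 23 * 47 = 1081 ≡ 1 (mod 72)

23^(-1) ≡ 47 (mod 72)


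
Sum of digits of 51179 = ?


5 + 1 + 1 + 7 + 9 = 23


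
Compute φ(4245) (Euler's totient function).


4245 = 3 × 5 × 283
Prime factors: 3, 5, 283
φ(4245) = 4245 × (1-1/3) × (1-1/5) × (1-1/283)
= 4245 × 2/3 × 4/5 × 282/283 = 2256

φ(4245) = 2256


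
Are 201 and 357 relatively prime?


Euclidean algorithm:
357 = 1 * 201 + 156
201 = 1 * 156 + 45
156 = 3 * 45 + 21
45 = 2 * 21 + 3
21 = 7 * 3 + 0
GCD(201, 357) = 3

No, not coprime (GCD = 3)


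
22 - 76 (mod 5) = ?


22 - 76 = -54
-54 mod 5 = 1


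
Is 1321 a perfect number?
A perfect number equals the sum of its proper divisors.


Proper divisors of 1321: 1
Sum = 1 = 1

No, 1321 is not perfect (1 ≠ 1321)


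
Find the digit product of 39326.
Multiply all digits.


3 × 9 × 3 × 2 × 6 = 972


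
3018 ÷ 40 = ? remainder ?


3018 = 40 * 75 + 18
Check: 3000 + 18 = 3018

q = 75, r = 18


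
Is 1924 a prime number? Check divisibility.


1924 / 2 = 962 (exact division)
1924 is NOT prime.

No, 1924 is not prime


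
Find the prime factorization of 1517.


1517 / 37 = 41
41 / 41 = 1
1517 = 37 × 41


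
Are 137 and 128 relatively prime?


Euclidean algorithm:
137 = 1 * 128 + 9
128 = 14 * 9 + 2
9 = 4 * 2 + 1
2 = 2 * 1 + 0
GCD(137, 128) = 1

Yes, coprime (GCD = 1)


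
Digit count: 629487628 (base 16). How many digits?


629487628 in base 16 = 2585380C
Number of digits = 8

8 digits (base 16)


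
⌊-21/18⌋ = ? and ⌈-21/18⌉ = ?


-21/18 = -1.1667
floor = -2
ceil = -1

floor = -2, ceil = -1


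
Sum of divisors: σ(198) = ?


Divisors of 198: 1, 2, 3, 6, 9, 11, 18, 22, 33, 66, 99, 198
Sum = 1 + 2 + 3 + 6 + 9 + 11 + 18 + 22 + 33 + 66 + 99 + 198 = 468

σ(198) = 468


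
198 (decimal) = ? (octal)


198 (base 10) = 198 (decimal)
198 (decimal) = 306 (base 8)


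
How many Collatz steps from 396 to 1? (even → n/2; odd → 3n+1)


396 → 198 → 99 → 298 → 149 → 448 → 224 → 112 → 56 → 28 → 14 → 7 → 22 → 11 → 34 → 17 → 52 → 26 → 13 → 40 → 20 → 10 → 5 → 16 → 8 → 4 → 2 → 1
Total steps = 27

27 steps


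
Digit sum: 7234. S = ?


7 + 2 + 3 + 4 = 16


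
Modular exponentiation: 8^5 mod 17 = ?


8^1 mod 17 = 8
8^2 mod 17 = 13
8^3 mod 17 = 2
8^4 mod 17 = 16
8^5 mod 17 = 9


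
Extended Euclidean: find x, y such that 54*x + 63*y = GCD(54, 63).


Tabular extended Euclidean (each row: r = 54*s + 63*t):
r=54, s=1, t=0
r=63, s=0, t=1
q=0: r=54, s=1, t=0   [54*(1) + 63*(0) = 54]
q=1: r=9, s=-1, t=1   [54*(-1) + 63*(1) = 9]
q=6: r=0, s=7, t=-6   [54*(7) + 63*(-6) = 0]
GCD = 9; from the row with r=9: x=-1, y=1
Check: 54*(-1) + 63*(1) = -54 + 63 = 9

GCD = 9, x = -1, y = 1


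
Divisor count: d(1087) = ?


1087 = 1087^1
d(1087) = (1+1) = 2

2 divisors


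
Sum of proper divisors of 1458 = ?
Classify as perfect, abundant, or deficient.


Proper divisors: 1, 2, 3, 6, 9, 18, 27, 54, 81, 162, 243, 486, 729
Sum = 1 + 2 + 3 + 6 + 9 + 18 + 27 + 54 + 81 + 162 + 243 + 486 + 729 = 1821
1821 > 1458 → abundant

s(1458) = 1821 (abundant)


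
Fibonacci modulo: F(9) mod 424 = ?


F(k) mod 424 for k=1..9:
1, 1, 2, 3, 5, 8, 13, 21, 34
F(9) mod 424 = 34


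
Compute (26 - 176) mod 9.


26 - 176 = -150
-150 mod 9 = 3


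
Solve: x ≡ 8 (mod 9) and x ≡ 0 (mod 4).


M = 9*4 = 36
M1 = M/9 = 4, M2 = M/4 = 9
M1^(-1) mod 9 = 7, M2^(-1) mod 4 = 1
x = 8*4*7 + 0*9*1 = 224
224 mod 36 = 8
Check: 8 mod 9 = 8 ✓, 8 mod 4 = 0 ✓

x ≡ 8 (mod 36)


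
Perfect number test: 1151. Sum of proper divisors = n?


Proper divisors of 1151: 1
Sum = 1 = 1

No, 1151 is not perfect (1 ≠ 1151)


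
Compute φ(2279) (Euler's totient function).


2279 = 43 × 53
Prime factors: 43, 53
φ(2279) = 2279 × (1-1/43) × (1-1/53)
= 2279 × 42/43 × 52/53 = 2184

φ(2279) = 2184


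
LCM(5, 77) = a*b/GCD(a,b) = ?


GCD(5, 77) = 1
LCM = 5*77/1 = 385/1 = 385

LCM = 385


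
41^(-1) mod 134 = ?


Use the extended Euclidean algorithm on (134, 41); each row r = 134*s + 41*t:
r=134, s=1, t=0
r=41, s=0, t=1
q=3: r=11, s=1, t=-3   [134*(1) + 41*(-3) = 11]
q=3: r=8, s=-3, t=10   [134*(-3) + 41*(10) = 8]
q=1: r=3, s=4, t=-13   [134*(4) + 41*(-13) = 3]
q=2: r=2, s=-11, t=36   [134*(-11) + 41*(36) = 2]
q=1: r=1, s=15, t=-49   [134*(15) + 41*(-49) = 1]
q=2: r=0, s=-41, t=134   [134*(-41) + 41*(134) = 0]
GCD = 1 with t = -49, so 41*(-49) ≡ 1 (mod 134)
Inverse = -49 mod 134 = 85
Check: 41 * 85 = 3485 ≡ 1 (mod 134)

41^(-1) ≡ 85 (mod 134)


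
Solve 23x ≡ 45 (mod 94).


GCD(23, 94) = 1, unique solution
a^(-1) mod 94 = 45
x = 45 * 45 mod 94 = 51

x ≡ 51 (mod 94)


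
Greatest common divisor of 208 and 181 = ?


208 = 1 * 181 + 27
181 = 6 * 27 + 19
27 = 1 * 19 + 8
19 = 2 * 8 + 3
8 = 2 * 3 + 2
3 = 1 * 2 + 1
2 = 2 * 1 + 0
GCD = 1


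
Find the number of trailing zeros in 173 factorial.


floor(173/5) = 34
floor(173/25) = 6
floor(173/125) = 1
Total = 41

41 trailing zeros


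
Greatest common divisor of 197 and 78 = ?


197 = 2 * 78 + 41
78 = 1 * 41 + 37
41 = 1 * 37 + 4
37 = 9 * 4 + 1
4 = 4 * 1 + 0
GCD = 1


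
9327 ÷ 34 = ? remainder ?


9327 = 34 * 274 + 11
Check: 9316 + 11 = 9327

q = 274, r = 11


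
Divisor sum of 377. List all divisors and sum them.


Divisors of 377: 1, 13, 29, 377
Sum = 1 + 13 + 29 + 377 = 420

σ(377) = 420


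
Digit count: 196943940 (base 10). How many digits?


196943940 has 9 digits in base 10
floor(log10(196943940)) + 1 = floor(8.2943) + 1 = 9

9 digits (base 10)


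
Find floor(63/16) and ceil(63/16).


63/16 = 3.9375
floor = 3
ceil = 4

floor = 3, ceil = 4


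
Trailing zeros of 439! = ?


floor(439/5) = 87
floor(439/25) = 17
floor(439/125) = 3
Total = 107

107 trailing zeros


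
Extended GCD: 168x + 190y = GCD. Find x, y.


Tabular extended Euclidean (each row: r = 168*s + 190*t):
r=168, s=1, t=0
r=190, s=0, t=1
q=0: r=168, s=1, t=0   [168*(1) + 190*(0) = 168]
q=1: r=22, s=-1, t=1   [168*(-1) + 190*(1) = 22]
q=7: r=14, s=8, t=-7   [168*(8) + 190*(-7) = 14]
q=1: r=8, s=-9, t=8   [168*(-9) + 190*(8) = 8]
q=1: r=6, s=17, t=-15   [168*(17) + 190*(-15) = 6]
q=1: r=2, s=-26, t=23   [168*(-26) + 190*(23) = 2]
q=3: r=0, s=95, t=-84   [168*(95) + 190*(-84) = 0]
GCD = 2; from the row with r=2: x=-26, y=23
Check: 168*(-26) + 190*(23) = -4368 + 4370 = 2

GCD = 2, x = -26, y = 23


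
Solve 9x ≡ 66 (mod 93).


GCD(9, 93) = 3 divides 66
Divide: 3x ≡ 22 (mod 31)
x ≡ 28 (mod 31)


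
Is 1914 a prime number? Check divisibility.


1914 / 2 = 957 (exact division)
1914 is NOT prime.

No, 1914 is not prime


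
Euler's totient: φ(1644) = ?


1644 = 2^2 × 3 × 137
Prime factors: 2, 3, 137
φ(1644) = 1644 × (1-1/2) × (1-1/3) × (1-1/137)
= 1644 × 1/2 × 2/3 × 136/137 = 544

φ(1644) = 544


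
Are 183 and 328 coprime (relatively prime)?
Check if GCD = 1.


Euclidean algorithm:
328 = 1 * 183 + 145
183 = 1 * 145 + 38
145 = 3 * 38 + 31
38 = 1 * 31 + 7
31 = 4 * 7 + 3
7 = 2 * 3 + 1
3 = 3 * 1 + 0
GCD(183, 328) = 1

Yes, coprime (GCD = 1)


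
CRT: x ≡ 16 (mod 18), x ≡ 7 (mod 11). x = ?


M = 18*11 = 198
M1 = M/18 = 11, M2 = M/11 = 18
M1^(-1) mod 18 = 5, M2^(-1) mod 11 = 8
x = 16*11*5 + 7*18*8 = 1888
1888 mod 198 = 106
Check: 106 mod 18 = 16 ✓, 106 mod 11 = 7 ✓

x ≡ 106 (mod 198)


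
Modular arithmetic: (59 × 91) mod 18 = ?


59 × 91 = 5369
5369 mod 18 = 5


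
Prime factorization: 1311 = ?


1311 / 3 = 437
437 / 19 = 23
23 / 23 = 1
1311 = 3 × 19 × 23


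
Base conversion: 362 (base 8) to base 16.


362 (base 8) = 242 (decimal)
242 (decimal) = F2 (base 16)


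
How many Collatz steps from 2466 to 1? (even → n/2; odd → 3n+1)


2466 → 1233 → 3700 → 1850 → 925 → 2776 → 1388 → 694 → 347 → 1042 → 521 → 1564 → 782 → 391 → 1174 → 587 → 1762 → 881 → 2644 → 1322 → 661 → 1984 → 992 → 496 → 248 → 124 → 62 → 31 → 94 → 47 → 142 → 71 → 214 → 107 → 322 → 161 → 484 → 242 → 121 → 364 → 182 → 91 → 274 → 137 → 412 → 206 → 103 → 310 → 155 → 466 → 233 → 700 → 350 → 175 → 526 → 263 → 790 → 395 → 1186 → 593 → 1780 → 890 → 445 → 1336 → 668 → 334 → 167 → 502 → 251 → 754 → 377 → 1132 → 566 → 283 → 850 → 425 → 1276 → 638 → 319 → 958 → 479 → 1438 → 719 → 2158 → 1079 → 3238 → 1619 → 4858 → 2429 → 7288 → 3644 → 1822 → 911 → 2734 → 1367 → 4102 → 2051 → 6154 → 3077 → 9232 → 4616 → 2308 → 1154 → 577 → 1732 → 866 → 433 → 1300 → 650 → 325 → 976 → 488 → 244 → 122 → 61 → 184 → 92 → 46 → 23 → 70 → 35 → 106 → 53 → 160 → 80 → 40 → 20 → 10 → 5 → 16 → 8 → 4 → 2 → 1
Total steps = 133

133 steps


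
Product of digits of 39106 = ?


3 × 9 × 1 × 0 × 6 = 0


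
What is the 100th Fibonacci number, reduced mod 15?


F(k) mod 15 for k=1..100:
1, 1, 2, 3, 5, 8, 13, 6, 4, 10, 14, 9, 8, 2, 10, 12, 7, 4, 11, 0, 11, 11, 7, 3, 10, 13, 8, 6, 14, 5, 4, 9, 13, 7, 5, 12, 2, 14, 1, 0, 1, 1, 2, 3, 5, 8, 13, 6, 4, 10, 14, 9, 8, 2, 10, 12, 7, 4, 11, 0, 11, 11, 7, 3, 10, 13, 8, 6, 14, 5, 4, 9, 13, 7, 5, 12, 2, 14, 1, 0, 1, 1, 2, 3, 5, 8, 13, 6, 4, 10, 14, 9, 8, 2, 10, 12, 7, 4, 11, 0
F(100) mod 15 = 0


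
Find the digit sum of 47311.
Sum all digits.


4 + 7 + 3 + 1 + 1 = 16


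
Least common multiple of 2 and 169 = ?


GCD(2, 169) = 1
LCM = 2*169/1 = 338/1 = 338

LCM = 338


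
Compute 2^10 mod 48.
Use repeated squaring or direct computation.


2^1 mod 48 = 2
2^2 mod 48 = 4
2^3 mod 48 = 8
2^4 mod 48 = 16
2^5 mod 48 = 32
2^6 mod 48 = 16
2^7 mod 48 = 32
2^8 mod 48 = 16
2^9 mod 48 = 32
2^10 mod 48 = 16


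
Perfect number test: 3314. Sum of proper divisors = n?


Proper divisors of 3314: 1, 2, 1657
Sum = 1 + 2 + 1657 = 1660

No, 3314 is not perfect (1660 ≠ 3314)


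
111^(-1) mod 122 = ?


Use the extended Euclidean algorithm on (122, 111); each row r = 122*s + 111*t:
r=122, s=1, t=0
r=111, s=0, t=1
q=1: r=11, s=1, t=-1   [122*(1) + 111*(-1) = 11]
q=10: r=1, s=-10, t=11   [122*(-10) + 111*(11) = 1]
q=11: r=0, s=111, t=-122   [122*(111) + 111*(-122) = 0]
GCD = 1 with t = 11, so 111*(11) ≡ 1 (mod 122)
Inverse = 11 mod 122 = 11
Check: 111 * 11 = 1221 ≡ 1 (mod 122)

111^(-1) ≡ 11 (mod 122)


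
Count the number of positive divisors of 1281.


1281 = 3^1 × 7^1 × 61^1
d(1281) = (1+1) × (1+1) × (1+1) = 8

8 divisors


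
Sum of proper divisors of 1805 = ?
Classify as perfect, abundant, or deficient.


Proper divisors: 1, 5, 19, 95, 361
Sum = 1 + 5 + 19 + 95 + 361 = 481
481 < 1805 → deficient

s(1805) = 481 (deficient)


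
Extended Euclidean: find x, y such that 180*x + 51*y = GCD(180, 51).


Tabular extended Euclidean (each row: r = 180*s + 51*t):
r=180, s=1, t=0
r=51, s=0, t=1
q=3: r=27, s=1, t=-3   [180*(1) + 51*(-3) = 27]
q=1: r=24, s=-1, t=4   [180*(-1) + 51*(4) = 24]
q=1: r=3, s=2, t=-7   [180*(2) + 51*(-7) = 3]
q=8: r=0, s=-17, t=60   [180*(-17) + 51*(60) = 0]
GCD = 3; from the row with r=3: x=2, y=-7
Check: 180*(2) + 51*(-7) = 360 - 357 = 3

GCD = 3, x = 2, y = -7


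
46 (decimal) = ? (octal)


46 (base 10) = 46 (decimal)
46 (decimal) = 56 (base 8)


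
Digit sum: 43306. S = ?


4 + 3 + 3 + 0 + 6 = 16


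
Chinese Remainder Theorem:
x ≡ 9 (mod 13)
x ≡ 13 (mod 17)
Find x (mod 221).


M = 13*17 = 221
M1 = M/13 = 17, M2 = M/17 = 13
M1^(-1) mod 13 = 10, M2^(-1) mod 17 = 4
x = 9*17*10 + 13*13*4 = 2206
2206 mod 221 = 217
Check: 217 mod 13 = 9 ✓, 217 mod 17 = 13 ✓

x ≡ 217 (mod 221)


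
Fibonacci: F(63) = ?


Sequence: 1, 1, 2, 3, 5, 8, 13, 21, 34, 55, 89, 144, 233, 377, 610, 987, 1597, 2584, 4181, 6765, 10946, 17711, 28657, 46368, 75025, 121393, 196418, 317811, 514229, 832040, 1346269, 2178309, 3524578, 5702887, 9227465, 14930352, 24157817, 39088169, 63245986, 102334155, 165580141, 267914296, 433494437, 701408733, 1134903170, 1836311903, 2971215073, 4807526976, 7778742049, 12586269025, 20365011074, 32951280099, 53316291173, 86267571272, 139583862445, 225851433717, 365435296162, 591286729879, 956722026041, 1548008755920, 2504730781961, 4052739537881, 6557470319842
F(63) = 6557470319842


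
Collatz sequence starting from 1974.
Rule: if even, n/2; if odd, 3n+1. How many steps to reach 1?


1974 → 987 → 2962 → 1481 → 4444 → 2222 → 1111 → 3334 → 1667 → 5002 → 2501 → 7504 → 3752 → 1876 → 938 → 469 → 1408 → 704 → 352 → 176 → 88 → 44 → 22 → 11 → 34 → 17 → 52 → 26 → 13 → 40 → 20 → 10 → 5 → 16 → 8 → 4 → 2 → 1
Total steps = 37

37 steps


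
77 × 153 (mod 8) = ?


77 × 153 = 11781
11781 mod 8 = 5


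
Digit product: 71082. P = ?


7 × 1 × 0 × 8 × 2 = 0


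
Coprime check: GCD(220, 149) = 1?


Euclidean algorithm:
220 = 1 * 149 + 71
149 = 2 * 71 + 7
71 = 10 * 7 + 1
7 = 7 * 1 + 0
GCD(220, 149) = 1

Yes, coprime (GCD = 1)


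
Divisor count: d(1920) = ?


1920 = 2^7 × 3^1 × 5^1
d(1920) = (7+1) × (1+1) × (1+1) = 32

32 divisors


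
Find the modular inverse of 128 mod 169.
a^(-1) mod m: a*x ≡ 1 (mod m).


Use the extended Euclidean algorithm on (169, 128); each row r = 169*s + 128*t:
r=169, s=1, t=0
r=128, s=0, t=1
q=1: r=41, s=1, t=-1   [169*(1) + 128*(-1) = 41]
q=3: r=5, s=-3, t=4   [169*(-3) + 128*(4) = 5]
q=8: r=1, s=25, t=-33   [169*(25) + 128*(-33) = 1]
q=5: r=0, s=-128, t=169   [169*(-128) + 128*(169) = 0]
GCD = 1 with t = -33, so 128*(-33) ≡ 1 (mod 169)
Inverse = -33 mod 169 = 136
Check: 128 * 136 = 17408 ≡ 1 (mod 169)

128^(-1) ≡ 136 (mod 169)


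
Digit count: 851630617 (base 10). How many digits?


851630617 has 9 digits in base 10
floor(log10(851630617)) + 1 = floor(8.9303) + 1 = 9

9 digits (base 10)


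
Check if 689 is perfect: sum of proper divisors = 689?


Proper divisors of 689: 1, 13, 53
Sum = 1 + 13 + 53 = 67

No, 689 is not perfect (67 ≠ 689)


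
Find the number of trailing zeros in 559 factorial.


floor(559/5) = 111
floor(559/25) = 22
floor(559/125) = 4
Total = 137

137 trailing zeros


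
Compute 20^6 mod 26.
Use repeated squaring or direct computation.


20^1 mod 26 = 20
20^2 mod 26 = 10
20^3 mod 26 = 18
20^4 mod 26 = 22
20^5 mod 26 = 24
20^6 mod 26 = 12


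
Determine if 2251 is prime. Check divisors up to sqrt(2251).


Check divisors up to sqrt(2251) = 47.4447
No divisors found.
2251 is prime.

Yes, 2251 is prime


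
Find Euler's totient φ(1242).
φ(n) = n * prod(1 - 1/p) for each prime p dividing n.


1242 = 2 × 3^3 × 23
Prime factors: 2, 3, 23
φ(1242) = 1242 × (1-1/2) × (1-1/3) × (1-1/23)
= 1242 × 1/2 × 2/3 × 22/23 = 396

φ(1242) = 396


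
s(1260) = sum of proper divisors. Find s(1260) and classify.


Proper divisors: 1, 2, 3, 4, 5, 6, 7, 9, 10, 12, 14, 15, 18, 20, 21, 28, 30, 35, 36, 42, 45, 60, 63, 70, 84, 90, 105, 126, 140, 180, 210, 252, 315, 420, 630
Sum = 1 + 2 + 3 + 4 + 5 + 6 + 7 + 9 + 10 + 12 + 14 + 15 + 18 + 20 + 21 + 28 + 30 + 35 + 36 + 42 + 45 + 60 + 63 + 70 + 84 + 90 + 105 + 126 + 140 + 180 + 210 + 252 + 315 + 420 + 630 = 3108
3108 > 1260 → abundant

s(1260) = 3108 (abundant)


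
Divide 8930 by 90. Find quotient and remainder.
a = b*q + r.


8930 = 90 * 99 + 20
Check: 8910 + 20 = 8930

q = 99, r = 20


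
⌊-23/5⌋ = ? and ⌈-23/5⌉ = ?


-23/5 = -4.6000
floor = -5
ceil = -4

floor = -5, ceil = -4


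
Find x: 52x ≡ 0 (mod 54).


GCD(52, 54) = 2 divides 0
Divide: 26x ≡ 0 (mod 27)
x ≡ 0 (mod 27)


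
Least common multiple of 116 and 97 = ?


GCD(116, 97) = 1
LCM = 116*97/1 = 11252/1 = 11252

LCM = 11252


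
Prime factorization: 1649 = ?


1649 / 17 = 97
97 / 97 = 1
1649 = 17 × 97


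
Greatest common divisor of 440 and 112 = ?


440 = 3 * 112 + 104
112 = 1 * 104 + 8
104 = 13 * 8 + 0
GCD = 8


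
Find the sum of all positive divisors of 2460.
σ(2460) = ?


Divisors of 2460: 1, 2, 3, 4, 5, 6, 10, 12, 15, 20, 30, 41, 60, 82, 123, 164, 205, 246, 410, 492, 615, 820, 1230, 2460
Sum = 1 + 2 + 3 + 4 + 5 + 6 + 10 + 12 + 15 + 20 + 30 + 41 + 60 + 82 + 123 + 164 + 205 + 246 + 410 + 492 + 615 + 820 + 1230 + 2460 = 7056

σ(2460) = 7056


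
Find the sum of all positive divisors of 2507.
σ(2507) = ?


Divisors of 2507: 1, 23, 109, 2507
Sum = 1 + 23 + 109 + 2507 = 2640

σ(2507) = 2640


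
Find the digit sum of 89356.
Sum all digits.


8 + 9 + 3 + 5 + 6 = 31


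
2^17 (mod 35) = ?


2^1 mod 35 = 2
2^2 mod 35 = 4
2^3 mod 35 = 8
2^4 mod 35 = 16
2^5 mod 35 = 32
2^6 mod 35 = 29
2^7 mod 35 = 23
2^8 mod 35 = 11
2^9 mod 35 = 22
2^10 mod 35 = 9
2^11 mod 35 = 18
2^12 mod 35 = 1
2^13 mod 35 = 2
2^14 mod 35 = 4
2^15 mod 35 = 8
2^16 mod 35 = 16
2^17 mod 35 = 32


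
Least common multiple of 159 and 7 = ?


GCD(159, 7) = 1
LCM = 159*7/1 = 1113/1 = 1113

LCM = 1113


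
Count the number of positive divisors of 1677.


1677 = 3^1 × 13^1 × 43^1
d(1677) = (1+1) × (1+1) × (1+1) = 8

8 divisors


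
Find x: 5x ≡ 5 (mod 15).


GCD(5, 15) = 5 divides 5
Divide: 1x ≡ 1 (mod 3)
x ≡ 1 (mod 3)


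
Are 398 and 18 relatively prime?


Euclidean algorithm:
398 = 22 * 18 + 2
18 = 9 * 2 + 0
GCD(398, 18) = 2

No, not coprime (GCD = 2)


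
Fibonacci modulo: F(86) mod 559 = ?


F(k) mod 559 for k=1..86:
1, 1, 2, 3, 5, 8, 13, 21, 34, 55, 89, 144, 233, 377, 51, 428, 479, 348, 268, 57, 325, 382, 148, 530, 119, 90, 209, 299, 508, 248, 197, 445, 83, 528, 52, 21, 73, 94, 167, 261, 428, 130, 558, 129, 128, 257, 385, 83, 468, 551, 460, 452, 353, 246, 40, 286, 326, 53, 379, 432, 252, 125, 377, 502, 320, 263, 24, 287, 311, 39, 350, 389, 180, 10, 190, 200, 390, 31, 421, 452, 314, 207, 521, 169, 131, 300
F(86) mod 559 = 300


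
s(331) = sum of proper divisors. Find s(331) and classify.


Proper divisors: 1
Sum = 1 = 1
1 < 331 → deficient

s(331) = 1 (deficient)


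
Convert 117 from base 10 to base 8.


117 (base 10) = 117 (decimal)
117 (decimal) = 165 (base 8)


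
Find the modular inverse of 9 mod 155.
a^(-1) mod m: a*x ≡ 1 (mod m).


Use the extended Euclidean algorithm on (155, 9); each row r = 155*s + 9*t:
r=155, s=1, t=0
r=9, s=0, t=1
q=17: r=2, s=1, t=-17   [155*(1) + 9*(-17) = 2]
q=4: r=1, s=-4, t=69   [155*(-4) + 9*(69) = 1]
q=2: r=0, s=9, t=-155   [155*(9) + 9*(-155) = 0]
GCD = 1 with t = 69, so 9*(69) ≡ 1 (mod 155)
Inverse = 69 mod 155 = 69
Check: 9 * 69 = 621 ≡ 1 (mod 155)

9^(-1) ≡ 69 (mod 155)


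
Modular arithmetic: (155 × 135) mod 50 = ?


155 × 135 = 20925
20925 mod 50 = 25


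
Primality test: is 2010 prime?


2010 / 2 = 1005 (exact division)
2010 is NOT prime.

No, 2010 is not prime


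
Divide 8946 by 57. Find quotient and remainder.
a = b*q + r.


8946 = 57 * 156 + 54
Check: 8892 + 54 = 8946

q = 156, r = 54


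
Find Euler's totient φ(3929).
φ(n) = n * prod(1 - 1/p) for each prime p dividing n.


3929 = 3929
Prime factors: 3929
φ(3929) = 3929 × (1-1/3929)
= 3929 × 3928/3929 = 3928

φ(3929) = 3928


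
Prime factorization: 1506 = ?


1506 / 2 = 753
753 / 3 = 251
251 / 251 = 1
1506 = 2 × 3 × 251


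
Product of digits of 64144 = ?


6 × 4 × 1 × 4 × 4 = 384


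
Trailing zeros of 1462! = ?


floor(1462/5) = 292
floor(1462/25) = 58
floor(1462/125) = 11
floor(1462/625) = 2
Total = 363

363 trailing zeros


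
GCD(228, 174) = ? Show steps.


228 = 1 * 174 + 54
174 = 3 * 54 + 12
54 = 4 * 12 + 6
12 = 2 * 6 + 0
GCD = 6


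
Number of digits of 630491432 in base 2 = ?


630491432 in base 2 = 100101100101001000100100101000
Number of digits = 30

30 digits (base 2)


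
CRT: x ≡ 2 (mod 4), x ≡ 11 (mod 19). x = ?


M = 4*19 = 76
M1 = M/4 = 19, M2 = M/19 = 4
M1^(-1) mod 4 = 3, M2^(-1) mod 19 = 5
x = 2*19*3 + 11*4*5 = 334
334 mod 76 = 30
Check: 30 mod 4 = 2 ✓, 30 mod 19 = 11 ✓

x ≡ 30 (mod 76)


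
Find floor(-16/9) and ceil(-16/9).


-16/9 = -1.7778
floor = -2
ceil = -1

floor = -2, ceil = -1


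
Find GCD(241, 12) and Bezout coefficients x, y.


Tabular extended Euclidean (each row: r = 241*s + 12*t):
r=241, s=1, t=0
r=12, s=0, t=1
q=20: r=1, s=1, t=-20   [241*(1) + 12*(-20) = 1]
q=12: r=0, s=-12, t=241   [241*(-12) + 12*(241) = 0]
GCD = 1; from the row with r=1: x=1, y=-20
Check: 241*(1) + 12*(-20) = 241 - 240 = 1

GCD = 1, x = 1, y = -20


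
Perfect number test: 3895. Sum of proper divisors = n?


Proper divisors of 3895: 1, 5, 19, 41, 95, 205, 779
Sum = 1 + 5 + 19 + 41 + 95 + 205 + 779 = 1145

No, 3895 is not perfect (1145 ≠ 3895)


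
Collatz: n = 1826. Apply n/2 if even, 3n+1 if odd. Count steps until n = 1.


1826 → 913 → 2740 → 1370 → 685 → 2056 → 1028 → 514 → 257 → 772 → 386 → 193 → 580 → 290 → 145 → 436 → 218 → 109 → 328 → 164 → 82 → 41 → 124 → 62 → 31 → 94 → 47 → 142 → 71 → 214 → 107 → 322 → 161 → 484 → 242 → 121 → 364 → 182 → 91 → 274 → 137 → 412 → 206 → 103 → 310 → 155 → 466 → 233 → 700 → 350 → 175 → 526 → 263 → 790 → 395 → 1186 → 593 → 1780 → 890 → 445 → 1336 → 668 → 334 → 167 → 502 → 251 → 754 → 377 → 1132 → 566 → 283 → 850 → 425 → 1276 → 638 → 319 → 958 → 479 → 1438 → 719 → 2158 → 1079 → 3238 → 1619 → 4858 → 2429 → 7288 → 3644 → 1822 → 911 → 2734 → 1367 → 4102 → 2051 → 6154 → 3077 → 9232 → 4616 → 2308 → 1154 → 577 → 1732 → 866 → 433 → 1300 → 650 → 325 → 976 → 488 → 244 → 122 → 61 → 184 → 92 → 46 → 23 → 70 → 35 → 106 → 53 → 160 → 80 → 40 → 20 → 10 → 5 → 16 → 8 → 4 → 2 → 1
Total steps = 130

130 steps


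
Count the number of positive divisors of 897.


897 = 3^1 × 13^1 × 23^1
d(897) = (1+1) × (1+1) × (1+1) = 8

8 divisors


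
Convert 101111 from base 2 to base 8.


101111 (base 2) = 47 (decimal)
47 (decimal) = 57 (base 8)


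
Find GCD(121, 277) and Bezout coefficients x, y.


Tabular extended Euclidean (each row: r = 121*s + 277*t):
r=121, s=1, t=0
r=277, s=0, t=1
q=0: r=121, s=1, t=0   [121*(1) + 277*(0) = 121]
q=2: r=35, s=-2, t=1   [121*(-2) + 277*(1) = 35]
q=3: r=16, s=7, t=-3   [121*(7) + 277*(-3) = 16]
q=2: r=3, s=-16, t=7   [121*(-16) + 277*(7) = 3]
q=5: r=1, s=87, t=-38   [121*(87) + 277*(-38) = 1]
q=3: r=0, s=-277, t=121   [121*(-277) + 277*(121) = 0]
GCD = 1; from the row with r=1: x=87, y=-38
Check: 121*(87) + 277*(-38) = 10527 - 10526 = 1

GCD = 1, x = 87, y = -38


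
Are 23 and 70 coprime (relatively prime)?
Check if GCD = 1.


Euclidean algorithm:
70 = 3 * 23 + 1
23 = 23 * 1 + 0
GCD(23, 70) = 1

Yes, coprime (GCD = 1)


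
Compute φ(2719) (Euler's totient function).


2719 = 2719
Prime factors: 2719
φ(2719) = 2719 × (1-1/2719)
= 2719 × 2718/2719 = 2718

φ(2719) = 2718


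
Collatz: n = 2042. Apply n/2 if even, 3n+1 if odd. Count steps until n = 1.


2042 → 1021 → 3064 → 1532 → 766 → 383 → 1150 → 575 → 1726 → 863 → 2590 → 1295 → 3886 → 1943 → 5830 → 2915 → 8746 → 4373 → 13120 → 6560 → 3280 → 1640 → 820 → 410 → 205 → 616 → 308 → 154 → 77 → 232 → 116 → 58 → 29 → 88 → 44 → 22 → 11 → 34 → 17 → 52 → 26 → 13 → 40 → 20 → 10 → 5 → 16 → 8 → 4 → 2 → 1
Total steps = 50

50 steps


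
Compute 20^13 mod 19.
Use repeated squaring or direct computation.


20^1 mod 19 = 1
20^2 mod 19 = 1
20^3 mod 19 = 1
20^4 mod 19 = 1
20^5 mod 19 = 1
20^6 mod 19 = 1
20^7 mod 19 = 1
20^8 mod 19 = 1
20^9 mod 19 = 1
20^10 mod 19 = 1
20^11 mod 19 = 1
20^12 mod 19 = 1
20^13 mod 19 = 1


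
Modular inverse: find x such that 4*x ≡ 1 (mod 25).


Use the extended Euclidean algorithm on (25, 4); each row r = 25*s + 4*t:
r=25, s=1, t=0
r=4, s=0, t=1
q=6: r=1, s=1, t=-6   [25*(1) + 4*(-6) = 1]
q=4: r=0, s=-4, t=25   [25*(-4) + 4*(25) = 0]
GCD = 1 with t = -6, so 4*(-6) ≡ 1 (mod 25)
Inverse = -6 mod 25 = 19
Check: 4 * 19 = 76 ≡ 1 (mod 25)

4^(-1) ≡ 19 (mod 25)


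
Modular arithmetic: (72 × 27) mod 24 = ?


72 × 27 = 1944
1944 mod 24 = 0


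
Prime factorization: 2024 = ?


2024 / 2 = 1012
1012 / 2 = 506
506 / 2 = 253
253 / 11 = 23
23 / 23 = 1
2024 = 2^3 × 11 × 23


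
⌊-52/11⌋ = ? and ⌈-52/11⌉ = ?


-52/11 = -4.7273
floor = -5
ceil = -4

floor = -5, ceil = -4


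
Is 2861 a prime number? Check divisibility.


Check divisors up to sqrt(2861) = 53.4883
No divisors found.
2861 is prime.

Yes, 2861 is prime


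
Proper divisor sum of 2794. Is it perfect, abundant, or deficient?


Proper divisors: 1, 2, 11, 22, 127, 254, 1397
Sum = 1 + 2 + 11 + 22 + 127 + 254 + 1397 = 1814
1814 < 2794 → deficient

s(2794) = 1814 (deficient)


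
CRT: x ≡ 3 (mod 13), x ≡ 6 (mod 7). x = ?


M = 13*7 = 91
M1 = M/13 = 7, M2 = M/7 = 13
M1^(-1) mod 13 = 2, M2^(-1) mod 7 = 6
x = 3*7*2 + 6*13*6 = 510
510 mod 91 = 55
Check: 55 mod 13 = 3 ✓, 55 mod 7 = 6 ✓

x ≡ 55 (mod 91)


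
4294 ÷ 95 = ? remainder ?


4294 = 95 * 45 + 19
Check: 4275 + 19 = 4294

q = 45, r = 19


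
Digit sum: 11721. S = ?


1 + 1 + 7 + 2 + 1 = 12


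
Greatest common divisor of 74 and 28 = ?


74 = 2 * 28 + 18
28 = 1 * 18 + 10
18 = 1 * 10 + 8
10 = 1 * 8 + 2
8 = 4 * 2 + 0
GCD = 2


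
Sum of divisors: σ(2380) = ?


Divisors of 2380: 1, 2, 4, 5, 7, 10, 14, 17, 20, 28, 34, 35, 68, 70, 85, 119, 140, 170, 238, 340, 476, 595, 1190, 2380
Sum = 1 + 2 + 4 + 5 + 7 + 10 + 14 + 17 + 20 + 28 + 34 + 35 + 68 + 70 + 85 + 119 + 140 + 170 + 238 + 340 + 476 + 595 + 1190 + 2380 = 6048

σ(2380) = 6048


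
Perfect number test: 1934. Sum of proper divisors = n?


Proper divisors of 1934: 1, 2, 967
Sum = 1 + 2 + 967 = 970

No, 1934 is not perfect (970 ≠ 1934)


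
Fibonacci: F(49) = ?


Sequence: 1, 1, 2, 3, 5, 8, 13, 21, 34, 55, 89, 144, 233, 377, 610, 987, 1597, 2584, 4181, 6765, 10946, 17711, 28657, 46368, 75025, 121393, 196418, 317811, 514229, 832040, 1346269, 2178309, 3524578, 5702887, 9227465, 14930352, 24157817, 39088169, 63245986, 102334155, 165580141, 267914296, 433494437, 701408733, 1134903170, 1836311903, 2971215073, 4807526976, 7778742049
F(49) = 7778742049


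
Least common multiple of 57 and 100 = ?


GCD(57, 100) = 1
LCM = 57*100/1 = 5700/1 = 5700

LCM = 5700


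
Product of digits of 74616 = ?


7 × 4 × 6 × 1 × 6 = 1008


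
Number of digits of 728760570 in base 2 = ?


728760570 in base 2 = 101011011100000000000011111010
Number of digits = 30

30 digits (base 2)


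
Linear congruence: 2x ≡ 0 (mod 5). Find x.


GCD(2, 5) = 1, unique solution
a^(-1) mod 5 = 3
x = 3 * 0 mod 5 = 0

x ≡ 0 (mod 5)


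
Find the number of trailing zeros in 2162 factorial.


floor(2162/5) = 432
floor(2162/25) = 86
floor(2162/125) = 17
floor(2162/625) = 3
Total = 538

538 trailing zeros


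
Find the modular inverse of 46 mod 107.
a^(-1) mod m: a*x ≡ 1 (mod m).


Use the extended Euclidean algorithm on (107, 46); each row r = 107*s + 46*t:
r=107, s=1, t=0
r=46, s=0, t=1
q=2: r=15, s=1, t=-2   [107*(1) + 46*(-2) = 15]
q=3: r=1, s=-3, t=7   [107*(-3) + 46*(7) = 1]
q=15: r=0, s=46, t=-107   [107*(46) + 46*(-107) = 0]
GCD = 1 with t = 7, so 46*(7) ≡ 1 (mod 107)
Inverse = 7 mod 107 = 7
Check: 46 * 7 = 322 ≡ 1 (mod 107)

46^(-1) ≡ 7 (mod 107)
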